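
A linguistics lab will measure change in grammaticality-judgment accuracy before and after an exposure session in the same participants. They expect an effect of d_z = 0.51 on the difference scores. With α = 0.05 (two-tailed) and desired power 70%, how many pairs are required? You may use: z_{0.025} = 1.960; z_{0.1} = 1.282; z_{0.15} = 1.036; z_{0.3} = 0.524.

n = 24 pairs

For a paired (one-sample on differences) test: n = ((z_{α/2} + z_β) / d)².
z_{α/2} + z_β = 1.960 + 0.524 = 2.484.
n = (2.484 / 0.51)² = 4.871² = 23.72.
Round up.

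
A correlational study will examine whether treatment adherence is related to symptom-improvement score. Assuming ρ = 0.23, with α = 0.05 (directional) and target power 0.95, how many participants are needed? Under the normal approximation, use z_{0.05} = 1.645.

n = 201

Fisher's z: C = ½·ln((1+r)/(1−r)) = ½·ln(1.5974) = 0.2342.
n = ((z_{α} + z_β)/C)² + 3.
(1.645 + 1.645) / 0.2342 = 3.290 / 0.2342 = 14.048.
n = 14.048² + 3 = 197.34 + 3 = 200.3.
Round up.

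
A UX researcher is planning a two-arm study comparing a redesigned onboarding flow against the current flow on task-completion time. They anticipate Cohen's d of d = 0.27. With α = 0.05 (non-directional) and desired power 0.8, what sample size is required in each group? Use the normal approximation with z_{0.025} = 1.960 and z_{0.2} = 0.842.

For two independent groups with equal n: n = 2·((z_{α/2} + z_β) / d)².
z_{α/2} + z_β = 1.960 + 0.842 = 2.802.
n = 2 × (2.802 / 0.27)² = 2 × 10.378² = 2 × 107.70 = 215.4.
Round up to the next whole participant.

n = 216 per group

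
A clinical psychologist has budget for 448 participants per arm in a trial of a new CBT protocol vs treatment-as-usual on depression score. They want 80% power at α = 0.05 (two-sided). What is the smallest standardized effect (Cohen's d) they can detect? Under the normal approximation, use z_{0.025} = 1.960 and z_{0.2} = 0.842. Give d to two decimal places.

For two independent groups of n = 448 each: d_min = (z_{α/2} + z_β)·√(2/n).
z-sum = 1.960 + 0.842 = 2.802.
d_min = 2.802 × √(2/448) = 2.802 × 0.0668 = 0.187.

d_min ≈ 0.19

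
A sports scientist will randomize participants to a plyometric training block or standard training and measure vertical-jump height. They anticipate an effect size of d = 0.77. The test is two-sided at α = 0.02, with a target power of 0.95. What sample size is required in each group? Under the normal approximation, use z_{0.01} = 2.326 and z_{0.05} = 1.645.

n = 54 per group

For two independent groups with equal n: n = 2·((z_{α/2} + z_β) / d)².
z_{α/2} + z_β = 2.326 + 1.645 = 3.971.
n = 2 × (3.971 / 0.77)² = 2 × 5.157² = 2 × 26.60 = 53.2.
Round up to the next whole participant.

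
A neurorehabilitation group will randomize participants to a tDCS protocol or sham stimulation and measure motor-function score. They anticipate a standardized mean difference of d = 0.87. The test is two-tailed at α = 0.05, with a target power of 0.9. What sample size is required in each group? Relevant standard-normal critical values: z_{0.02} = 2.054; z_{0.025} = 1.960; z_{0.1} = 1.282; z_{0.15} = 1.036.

n = 28 per group

For two independent groups with equal n: n = 2·((z_{α/2} + z_β) / d)².
z_{α/2} + z_β = 1.960 + 1.282 = 3.242.
n = 2 × (3.242 / 0.87)² = 2 × 3.726² = 2 × 13.89 = 27.8.
Round up to the next whole participant.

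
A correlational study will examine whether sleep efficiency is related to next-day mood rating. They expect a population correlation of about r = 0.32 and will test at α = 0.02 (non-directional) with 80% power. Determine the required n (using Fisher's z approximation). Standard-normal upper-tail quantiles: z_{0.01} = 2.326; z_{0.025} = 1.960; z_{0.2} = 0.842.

n = 95

Fisher's z: C = ½·ln((1+r)/(1−r)) = ½·ln(1.9412) = 0.3316.
n = ((z_{α/2} + z_β)/C)² + 3.
(2.326 + 0.842) / 0.3316 = 3.168 / 0.3316 = 9.554.
n = 9.554² + 3 = 91.27 + 3 = 94.3.
Round up.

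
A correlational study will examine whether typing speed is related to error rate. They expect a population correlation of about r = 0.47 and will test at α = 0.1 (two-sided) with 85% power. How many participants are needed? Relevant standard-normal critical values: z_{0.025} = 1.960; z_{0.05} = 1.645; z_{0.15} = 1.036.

Fisher's z: C = ½·ln((1+r)/(1−r)) = ½·ln(2.7736) = 0.5101.
n = ((z_{α/2} + z_β)/C)² + 3.
(1.645 + 1.036) / 0.5101 = 2.681 / 0.5101 = 5.256.
n = 5.256² + 3 = 27.62 + 3 = 30.6.
Round up.

n = 31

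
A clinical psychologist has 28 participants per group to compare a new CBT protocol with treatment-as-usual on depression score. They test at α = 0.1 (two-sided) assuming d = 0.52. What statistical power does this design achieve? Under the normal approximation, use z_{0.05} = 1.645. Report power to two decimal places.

For two equal groups, power = Φ(d·√(n/2) − z_{α/2}).
d·√(n/2) = 0.52 × √(28/2) = 0.52 × 3.742 = 1.946.
z_β = 1.946 − 1.645 = 0.301.
Power = Φ(0.301) = 0.618.

power ≈ 0.62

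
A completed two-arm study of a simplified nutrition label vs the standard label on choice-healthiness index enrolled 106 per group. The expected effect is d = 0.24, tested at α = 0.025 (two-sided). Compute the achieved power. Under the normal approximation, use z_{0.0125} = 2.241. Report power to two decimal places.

For two equal groups, power = Φ(d·√(n/2) − z_{α/2}).
d·√(n/2) = 0.24 × √(106/2) = 0.24 × 7.280 = 1.747.
z_β = 1.747 − 2.241 = -0.494.
Power = Φ(-0.494) = 0.311.

power ≈ 0.31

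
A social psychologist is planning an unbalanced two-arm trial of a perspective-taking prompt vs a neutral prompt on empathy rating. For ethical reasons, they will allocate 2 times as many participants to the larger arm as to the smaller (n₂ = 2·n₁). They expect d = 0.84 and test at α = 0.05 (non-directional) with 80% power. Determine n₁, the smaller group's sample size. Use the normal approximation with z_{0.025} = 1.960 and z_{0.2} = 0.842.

n₁ = 17

With allocation ratio k = n₂/n₁ = 2, Var(x̄₁−x̄₂) = σ²(1/n₁ + 1/(k·n₁)) = σ²·(k+1)/(k·n₁).
So n₁ = (1 + 1/k)·((z_{α/2} + z_β)/d)² = 1.500 × (2.802/0.84)².
n₁ = 1.500 × 11.13 = 16.7.
Round up: n₁ = 17, giving n₂ = 2 × 17 = 34.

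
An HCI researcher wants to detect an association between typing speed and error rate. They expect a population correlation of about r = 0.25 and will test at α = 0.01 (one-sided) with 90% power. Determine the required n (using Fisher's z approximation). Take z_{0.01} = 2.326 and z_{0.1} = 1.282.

Fisher's z: C = ½·ln((1+r)/(1−r)) = ½·ln(1.6667) = 0.2554.
n = ((z_{α} + z_β)/C)² + 3.
(2.326 + 1.282) / 0.2554 = 3.608 / 0.2554 = 14.127.
n = 14.127² + 3 = 199.57 + 3 = 202.6.
Round up.

n = 203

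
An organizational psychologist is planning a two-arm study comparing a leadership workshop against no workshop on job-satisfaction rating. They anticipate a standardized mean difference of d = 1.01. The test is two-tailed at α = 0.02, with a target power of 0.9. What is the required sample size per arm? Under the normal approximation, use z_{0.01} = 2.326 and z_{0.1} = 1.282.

n = 26 per group

For two independent groups with equal n: n = 2·((z_{α/2} + z_β) / d)².
z_{α/2} + z_β = 2.326 + 1.282 = 3.608.
n = 2 × (3.608 / 1.01)² = 2 × 3.572² = 2 × 12.76 = 25.5.
Round up to the next whole participant.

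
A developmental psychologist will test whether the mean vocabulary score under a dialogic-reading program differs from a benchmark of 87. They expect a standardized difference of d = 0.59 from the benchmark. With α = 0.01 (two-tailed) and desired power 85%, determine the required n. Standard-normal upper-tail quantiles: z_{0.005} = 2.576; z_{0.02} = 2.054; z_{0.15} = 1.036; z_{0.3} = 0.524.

n = 38

For a one-sample test: n = ((z_{α/2} + z_β) / d)².
z_{α/2} + z_β = 2.576 + 1.036 = 3.612.
n = (3.612 / 0.59)² = 6.122² = 37.48.
Round up.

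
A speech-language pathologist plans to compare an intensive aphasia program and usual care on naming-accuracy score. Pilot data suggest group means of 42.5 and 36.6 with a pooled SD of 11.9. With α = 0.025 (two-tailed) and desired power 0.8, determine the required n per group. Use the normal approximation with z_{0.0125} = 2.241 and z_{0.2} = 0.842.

n = 78 per group

Cohen's d = |M₁ − M₂| / SD_pooled = |42.5 − 36.6| / 11.9 = 5.9 / 11.9 = 0.496.
For two independent groups with equal n: n = 2·((z_{α/2} + z_β) / d)².
z_{α/2} + z_β = 2.241 + 0.842 = 3.083.
n = 2 × (3.083 / 0.496)² = 2 × 6.216² = 2 × 38.64 = 77.3.
Round up to the next whole participant.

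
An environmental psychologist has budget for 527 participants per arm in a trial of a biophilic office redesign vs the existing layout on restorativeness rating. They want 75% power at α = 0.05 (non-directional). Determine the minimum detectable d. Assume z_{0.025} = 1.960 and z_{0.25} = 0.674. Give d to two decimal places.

d_min ≈ 0.16

For two independent groups of n = 527 each: d_min = (z_{α/2} + z_β)·√(2/n).
z-sum = 1.960 + 0.674 = 2.634.
d_min = 2.634 × √(2/527) = 2.634 × 0.0616 = 0.162.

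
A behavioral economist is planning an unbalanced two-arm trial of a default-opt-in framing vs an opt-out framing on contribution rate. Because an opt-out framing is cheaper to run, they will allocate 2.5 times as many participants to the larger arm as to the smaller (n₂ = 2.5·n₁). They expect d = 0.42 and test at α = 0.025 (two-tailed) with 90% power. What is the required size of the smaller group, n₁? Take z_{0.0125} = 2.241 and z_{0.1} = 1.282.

With allocation ratio k = n₂/n₁ = 2.5, Var(x̄₁−x̄₂) = σ²(1/n₁ + 1/(k·n₁)) = σ²·(k+1)/(k·n₁).
So n₁ = (1 + 1/k)·((z_{α/2} + z_β)/d)² = 1.400 × (3.523/0.42)².
n₁ = 1.400 × 70.36 = 98.5.
Round up: n₁ = 99, giving n₂ = ⌈2.5 × 99⌉ = ⌈247.5⌉ = 248.

n₁ = 99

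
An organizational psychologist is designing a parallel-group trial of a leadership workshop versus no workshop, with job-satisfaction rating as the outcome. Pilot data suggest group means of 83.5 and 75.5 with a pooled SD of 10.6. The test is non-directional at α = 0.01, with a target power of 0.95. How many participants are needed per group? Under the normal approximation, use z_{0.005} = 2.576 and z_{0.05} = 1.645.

n = 63 per group

Cohen's d = |M₁ − M₂| / SD_pooled = |83.5 − 75.5| / 10.6 = 8.0 / 10.6 = 0.755.
For two independent groups with equal n: n = 2·((z_{α/2} + z_β) / d)².
z_{α/2} + z_β = 2.576 + 1.645 = 4.221.
n = 2 × (4.221 / 0.755)² = 2 × 5.591² = 2 × 31.26 = 62.5.
Round up to the next whole participant.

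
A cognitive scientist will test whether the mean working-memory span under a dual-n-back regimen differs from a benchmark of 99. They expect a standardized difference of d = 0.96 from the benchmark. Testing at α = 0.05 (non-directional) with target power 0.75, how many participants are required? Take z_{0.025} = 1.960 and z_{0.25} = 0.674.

n = 8

For a one-sample test: n = ((z_{α/2} + z_β) / d)².
z_{α/2} + z_β = 1.960 + 0.674 = 2.634.
n = (2.634 / 0.96)² = 2.744² = 7.53.
Round up.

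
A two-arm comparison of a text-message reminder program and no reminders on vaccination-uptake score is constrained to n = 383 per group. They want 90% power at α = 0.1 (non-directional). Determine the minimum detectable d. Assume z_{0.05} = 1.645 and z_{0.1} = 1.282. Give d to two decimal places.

For two independent groups of n = 383 each: d_min = (z_{α/2} + z_β)·√(2/n).
z-sum = 1.645 + 1.282 = 2.927.
d_min = 2.927 × √(2/383) = 2.927 × 0.0723 = 0.212.

d_min ≈ 0.21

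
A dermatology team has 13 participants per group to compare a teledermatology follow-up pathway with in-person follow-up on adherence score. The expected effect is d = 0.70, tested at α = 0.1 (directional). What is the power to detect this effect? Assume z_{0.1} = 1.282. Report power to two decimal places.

power ≈ 0.69

For two equal groups, power = Φ(d·√(n/2) − z_{α}).
d·√(n/2) = 0.70 × √(13/2) = 0.70 × 2.550 = 1.785.
z_β = 1.785 − 1.282 = 0.503.
Power = Φ(0.503) = 0.692.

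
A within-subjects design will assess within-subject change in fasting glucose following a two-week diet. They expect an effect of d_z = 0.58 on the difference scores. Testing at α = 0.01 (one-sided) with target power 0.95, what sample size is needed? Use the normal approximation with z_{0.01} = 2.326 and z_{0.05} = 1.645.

n = 47 pairs

For a paired (one-sample on differences) test: n = ((z_{α} + z_β) / d)².
z_{α} + z_β = 2.326 + 1.645 = 3.971.
n = (3.971 / 0.58)² = 6.847² = 46.88.
Round up.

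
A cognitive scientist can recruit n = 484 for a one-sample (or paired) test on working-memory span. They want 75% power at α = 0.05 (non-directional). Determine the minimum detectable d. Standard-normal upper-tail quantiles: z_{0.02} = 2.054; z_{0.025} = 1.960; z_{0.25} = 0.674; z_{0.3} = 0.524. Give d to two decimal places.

For a single sample (or paired design) of n = 484: d_min = (z_{α/2} + z_β)/√n.
z-sum = 1.960 + 0.674 = 2.634.
d_min = 2.634 / √484 = 2.634 / 22.000 = 0.120.

d_min ≈ 0.12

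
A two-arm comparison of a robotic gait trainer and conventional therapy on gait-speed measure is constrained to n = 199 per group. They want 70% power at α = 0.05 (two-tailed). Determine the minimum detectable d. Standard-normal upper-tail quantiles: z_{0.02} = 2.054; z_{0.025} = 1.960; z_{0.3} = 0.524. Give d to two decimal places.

d_min ≈ 0.25

For two independent groups of n = 199 each: d_min = (z_{α/2} + z_β)·√(2/n).
z-sum = 1.960 + 0.524 = 2.484.
d_min = 2.484 × √(2/199) = 2.484 × 0.1003 = 0.249.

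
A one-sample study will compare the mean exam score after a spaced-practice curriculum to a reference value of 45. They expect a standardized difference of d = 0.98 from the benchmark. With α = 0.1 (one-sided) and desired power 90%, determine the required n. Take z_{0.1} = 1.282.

For a one-sample test: n = ((z_{α} + z_β) / d)².
z_{α} + z_β = 1.282 + 1.282 = 2.564.
n = (2.564 / 0.98)² = 2.616² = 6.85.
Round up.

n = 7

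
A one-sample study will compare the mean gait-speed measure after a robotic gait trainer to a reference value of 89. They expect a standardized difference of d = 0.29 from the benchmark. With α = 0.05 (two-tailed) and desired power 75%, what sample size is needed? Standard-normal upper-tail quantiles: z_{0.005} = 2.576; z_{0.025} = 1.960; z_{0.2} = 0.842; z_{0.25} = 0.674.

For a one-sample test: n = ((z_{α/2} + z_β) / d)².
z_{α/2} + z_β = 1.960 + 0.674 = 2.634.
n = (2.634 / 0.29)² = 9.083² = 82.50.
Round up.

n = 83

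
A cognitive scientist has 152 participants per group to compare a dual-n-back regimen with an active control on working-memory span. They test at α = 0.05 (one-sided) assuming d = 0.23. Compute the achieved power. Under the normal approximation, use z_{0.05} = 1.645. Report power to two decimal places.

For two equal groups, power = Φ(d·√(n/2) − z_{α}).
d·√(n/2) = 0.23 × √(152/2) = 0.23 × 8.718 = 2.005.
z_β = 2.005 − 1.645 = 0.360.
Power = Φ(0.360) = 0.641.

power ≈ 0.64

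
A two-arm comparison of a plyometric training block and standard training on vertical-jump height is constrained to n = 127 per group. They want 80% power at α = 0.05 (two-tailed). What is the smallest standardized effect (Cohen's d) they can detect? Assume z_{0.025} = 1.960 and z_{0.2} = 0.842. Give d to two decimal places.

d_min ≈ 0.35

For two independent groups of n = 127 each: d_min = (z_{α/2} + z_β)·√(2/n).
z-sum = 1.960 + 0.842 = 2.802.
d_min = 2.802 × √(2/127) = 2.802 × 0.1255 = 0.352.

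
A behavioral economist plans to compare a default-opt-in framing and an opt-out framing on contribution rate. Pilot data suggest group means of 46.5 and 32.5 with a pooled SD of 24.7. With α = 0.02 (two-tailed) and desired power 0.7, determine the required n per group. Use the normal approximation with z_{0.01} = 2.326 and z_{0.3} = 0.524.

n = 51 per group

Cohen's d = |M₁ − M₂| / SD_pooled = |46.5 − 32.5| / 24.7 = 14.0 / 24.7 = 0.567.
For two independent groups with equal n: n = 2·((z_{α/2} + z_β) / d)².
z_{α/2} + z_β = 2.326 + 0.524 = 2.850.
n = 2 × (2.850 / 0.567)² = 2 × 5.026² = 2 × 25.27 = 50.5.
Round up to the next whole participant.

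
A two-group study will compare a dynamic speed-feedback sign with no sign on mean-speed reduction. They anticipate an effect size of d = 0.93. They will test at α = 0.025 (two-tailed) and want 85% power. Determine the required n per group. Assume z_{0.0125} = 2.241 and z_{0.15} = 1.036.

For two independent groups with equal n: n = 2·((z_{α/2} + z_β) / d)².
z_{α/2} + z_β = 2.241 + 1.036 = 3.277.
n = 2 × (3.277 / 0.93)² = 2 × 3.524² = 2 × 12.42 = 24.8.
Round up to the next whole participant.

n = 25 per group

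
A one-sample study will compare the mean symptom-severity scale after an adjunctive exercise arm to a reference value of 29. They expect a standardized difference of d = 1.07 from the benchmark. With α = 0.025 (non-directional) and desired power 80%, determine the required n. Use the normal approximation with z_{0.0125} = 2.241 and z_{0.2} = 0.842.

n = 9

For a one-sample test: n = ((z_{α/2} + z_β) / d)².
z_{α/2} + z_β = 2.241 + 0.842 = 3.083.
n = (3.083 / 1.07)² = 2.881² = 8.30.
Round up.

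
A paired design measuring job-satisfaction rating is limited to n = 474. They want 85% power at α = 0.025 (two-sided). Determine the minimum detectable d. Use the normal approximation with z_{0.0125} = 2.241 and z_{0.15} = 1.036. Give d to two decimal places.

For a single sample (or paired design) of n = 474: d_min = (z_{α/2} + z_β)/√n.
z-sum = 2.241 + 1.036 = 3.277.
d_min = 3.277 / √474 = 3.277 / 21.772 = 0.151.

d_min ≈ 0.15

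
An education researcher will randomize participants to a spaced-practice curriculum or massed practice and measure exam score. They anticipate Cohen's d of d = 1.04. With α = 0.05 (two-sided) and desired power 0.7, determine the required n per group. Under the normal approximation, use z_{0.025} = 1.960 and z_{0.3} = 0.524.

For two independent groups with equal n: n = 2·((z_{α/2} + z_β) / d)².
z_{α/2} + z_β = 1.960 + 0.524 = 2.484.
n = 2 × (2.484 / 1.04)² = 2 × 2.388² = 2 × 5.70 = 11.4.
Round up to the next whole participant.

n = 12 per group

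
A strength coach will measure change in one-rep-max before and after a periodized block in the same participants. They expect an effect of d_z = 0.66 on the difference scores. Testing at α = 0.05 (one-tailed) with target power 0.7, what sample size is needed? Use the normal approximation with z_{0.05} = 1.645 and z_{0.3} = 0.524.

For a paired (one-sample on differences) test: n = ((z_{α} + z_β) / d)².
z_{α} + z_β = 1.645 + 0.524 = 2.169.
n = (2.169 / 0.66)² = 3.286² = 10.80.
Round up.

n = 11 pairs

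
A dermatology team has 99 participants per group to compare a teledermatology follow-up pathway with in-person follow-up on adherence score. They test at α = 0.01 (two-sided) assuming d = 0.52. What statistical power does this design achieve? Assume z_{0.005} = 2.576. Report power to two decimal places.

For two equal groups, power = Φ(d·√(n/2) − z_{α/2}).
d·√(n/2) = 0.52 × √(99/2) = 0.52 × 7.036 = 3.659.
z_β = 3.659 − 2.576 = 1.083.
Power = Φ(1.083) = 0.860.

power ≈ 0.86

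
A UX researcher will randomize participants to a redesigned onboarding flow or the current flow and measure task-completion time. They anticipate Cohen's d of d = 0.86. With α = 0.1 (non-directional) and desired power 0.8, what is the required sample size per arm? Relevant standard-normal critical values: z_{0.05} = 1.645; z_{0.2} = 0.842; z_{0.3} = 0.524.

n = 17 per group

For two independent groups with equal n: n = 2·((z_{α/2} + z_β) / d)².
z_{α/2} + z_β = 1.645 + 0.842 = 2.487.
n = 2 × (2.487 / 0.86)² = 2 × 2.892² = 2 × 8.36 = 16.7.
Round up to the next whole participant.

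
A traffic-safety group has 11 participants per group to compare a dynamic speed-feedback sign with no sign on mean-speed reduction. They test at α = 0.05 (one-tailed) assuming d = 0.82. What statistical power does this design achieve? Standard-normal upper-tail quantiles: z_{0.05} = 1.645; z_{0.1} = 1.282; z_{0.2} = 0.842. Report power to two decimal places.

power ≈ 0.61

For two equal groups, power = Φ(d·√(n/2) − z_{α}).
d·√(n/2) = 0.82 × √(11/2) = 0.82 × 2.345 = 1.923.
z_β = 1.923 − 1.645 = 0.278.
Power = Φ(0.278) = 0.610.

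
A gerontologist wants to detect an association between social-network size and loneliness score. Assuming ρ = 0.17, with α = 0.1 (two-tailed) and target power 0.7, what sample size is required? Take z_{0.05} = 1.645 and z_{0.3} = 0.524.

Fisher's z: C = ½·ln((1+r)/(1−r)) = ½·ln(1.4096) = 0.1717.
n = ((z_{α/2} + z_β)/C)² + 3.
(1.645 + 0.524) / 0.1717 = 2.169 / 0.1717 = 12.632.
n = 12.632² + 3 = 159.58 + 3 = 162.6.
Round up.

n = 163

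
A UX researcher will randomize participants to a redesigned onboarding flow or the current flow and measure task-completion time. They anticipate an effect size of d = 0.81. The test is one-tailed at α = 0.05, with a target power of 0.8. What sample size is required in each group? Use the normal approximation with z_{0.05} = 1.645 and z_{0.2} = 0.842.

For two independent groups with equal n: n = 2·((z_{α} + z_β) / d)².
z_{α} + z_β = 1.645 + 0.842 = 2.487.
n = 2 × (2.487 / 0.81)² = 2 × 3.070² = 2 × 9.43 = 18.9.
Round up to the next whole participant.

n = 19 per group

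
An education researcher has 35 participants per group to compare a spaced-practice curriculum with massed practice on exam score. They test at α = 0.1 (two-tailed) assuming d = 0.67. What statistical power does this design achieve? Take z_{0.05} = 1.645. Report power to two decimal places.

For two equal groups, power = Φ(d·√(n/2) − z_{α/2}).
d·√(n/2) = 0.67 × √(35/2) = 0.67 × 4.183 = 2.803.
z_β = 2.803 − 1.645 = 1.158.
Power = Φ(1.158) = 0.877.

power ≈ 0.88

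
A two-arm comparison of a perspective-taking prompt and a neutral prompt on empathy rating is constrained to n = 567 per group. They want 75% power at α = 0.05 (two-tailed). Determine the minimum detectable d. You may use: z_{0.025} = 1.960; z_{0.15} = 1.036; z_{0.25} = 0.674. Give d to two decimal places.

d_min ≈ 0.16

For two independent groups of n = 567 each: d_min = (z_{α/2} + z_β)·√(2/n).
z-sum = 1.960 + 0.674 = 2.634.
d_min = 2.634 × √(2/567) = 2.634 × 0.0594 = 0.156.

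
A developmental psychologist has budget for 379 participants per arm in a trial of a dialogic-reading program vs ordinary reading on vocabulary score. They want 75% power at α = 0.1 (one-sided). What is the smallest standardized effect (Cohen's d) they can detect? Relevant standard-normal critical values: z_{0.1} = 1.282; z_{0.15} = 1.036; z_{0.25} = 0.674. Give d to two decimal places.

For two independent groups of n = 379 each: d_min = (z_{α} + z_β)·√(2/n).
z-sum = 1.282 + 0.674 = 1.956.
d_min = 1.956 × √(2/379) = 1.956 × 0.0726 = 0.142.

d_min ≈ 0.14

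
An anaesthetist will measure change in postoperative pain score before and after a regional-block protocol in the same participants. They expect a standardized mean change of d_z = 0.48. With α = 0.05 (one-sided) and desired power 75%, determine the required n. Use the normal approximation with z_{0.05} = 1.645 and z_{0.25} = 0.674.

For a paired (one-sample on differences) test: n = ((z_{α} + z_β) / d)².
z_{α} + z_β = 1.645 + 0.674 = 2.319.
n = (2.319 / 0.48)² = 4.831² = 23.34.
Round up.

n = 24 pairs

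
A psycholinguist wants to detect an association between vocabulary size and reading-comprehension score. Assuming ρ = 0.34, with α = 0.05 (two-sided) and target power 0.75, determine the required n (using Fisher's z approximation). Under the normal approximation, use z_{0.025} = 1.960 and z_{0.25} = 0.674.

Fisher's z: C = ½·ln((1+r)/(1−r)) = ½·ln(2.0303) = 0.3541.
n = ((z_{α/2} + z_β)/C)² + 3.
(1.960 + 0.674) / 0.3541 = 2.634 / 0.3541 = 7.439.
n = 7.439² + 3 = 55.33 + 3 = 58.3.
Round up.

n = 59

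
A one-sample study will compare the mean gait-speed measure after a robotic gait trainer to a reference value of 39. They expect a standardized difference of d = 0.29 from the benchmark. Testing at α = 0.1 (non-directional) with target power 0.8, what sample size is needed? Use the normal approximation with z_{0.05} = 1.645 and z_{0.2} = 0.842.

n = 74

For a one-sample test: n = ((z_{α/2} + z_β) / d)².
z_{α/2} + z_β = 1.645 + 0.842 = 2.487.
n = (2.487 / 0.29)² = 8.576² = 73.55.
Round up.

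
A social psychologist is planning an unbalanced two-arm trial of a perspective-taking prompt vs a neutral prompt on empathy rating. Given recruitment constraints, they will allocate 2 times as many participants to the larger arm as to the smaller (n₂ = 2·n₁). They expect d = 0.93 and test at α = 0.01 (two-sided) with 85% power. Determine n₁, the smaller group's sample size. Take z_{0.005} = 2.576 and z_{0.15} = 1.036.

With allocation ratio k = n₂/n₁ = 2, Var(x̄₁−x̄₂) = σ²(1/n₁ + 1/(k·n₁)) = σ²·(k+1)/(k·n₁).
So n₁ = (1 + 1/k)·((z_{α/2} + z_β)/d)² = 1.500 × (3.612/0.93)².
n₁ = 1.500 × 15.08 = 22.6.
Round up: n₁ = 23, giving n₂ = 2 × 23 = 46.

n₁ = 23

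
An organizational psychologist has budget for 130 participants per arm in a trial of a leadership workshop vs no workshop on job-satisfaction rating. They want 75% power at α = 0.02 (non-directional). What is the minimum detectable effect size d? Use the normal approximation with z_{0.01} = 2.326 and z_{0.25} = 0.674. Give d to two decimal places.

d_min ≈ 0.37

For two independent groups of n = 130 each: d_min = (z_{α/2} + z_β)·√(2/n).
z-sum = 2.326 + 0.674 = 3.000.
d_min = 3.000 × √(2/130) = 3.000 × 0.1240 = 0.372.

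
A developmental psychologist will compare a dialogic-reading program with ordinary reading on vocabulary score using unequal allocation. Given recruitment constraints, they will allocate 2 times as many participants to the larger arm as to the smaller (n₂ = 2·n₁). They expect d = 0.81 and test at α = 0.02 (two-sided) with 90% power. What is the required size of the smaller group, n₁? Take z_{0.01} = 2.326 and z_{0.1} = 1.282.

With allocation ratio k = n₂/n₁ = 2, Var(x̄₁−x̄₂) = σ²(1/n₁ + 1/(k·n₁)) = σ²·(k+1)/(k·n₁).
So n₁ = (1 + 1/k)·((z_{α/2} + z_β)/d)² = 1.500 × (3.608/0.81)².
n₁ = 1.500 × 19.84 = 29.8.
Round up: n₁ = 30, giving n₂ = 2 × 30 = 60.

n₁ = 30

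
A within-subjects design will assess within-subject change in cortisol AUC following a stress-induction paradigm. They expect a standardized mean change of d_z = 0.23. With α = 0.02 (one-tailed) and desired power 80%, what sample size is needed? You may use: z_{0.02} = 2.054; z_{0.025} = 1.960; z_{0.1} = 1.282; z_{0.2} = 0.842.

For a paired (one-sample on differences) test: n = ((z_{α} + z_β) / d)².
z_{α} + z_β = 2.054 + 0.842 = 2.896.
n = (2.896 / 0.23)² = 12.591² = 158.54.
Round up.

n = 159 pairs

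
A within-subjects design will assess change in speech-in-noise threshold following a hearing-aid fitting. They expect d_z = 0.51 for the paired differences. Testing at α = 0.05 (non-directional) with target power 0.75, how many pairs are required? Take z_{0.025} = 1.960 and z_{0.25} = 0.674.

For a paired (one-sample on differences) test: n = ((z_{α/2} + z_β) / d)².
z_{α/2} + z_β = 1.960 + 0.674 = 2.634.
n = (2.634 / 0.51)² = 5.165² = 26.67.
Round up.

n = 27 pairs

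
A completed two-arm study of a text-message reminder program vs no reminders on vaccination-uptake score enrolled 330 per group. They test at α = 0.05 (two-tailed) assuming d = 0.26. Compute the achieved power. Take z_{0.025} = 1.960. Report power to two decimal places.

For two equal groups, power = Φ(d·√(n/2) − z_{α/2}).
d·√(n/2) = 0.26 × √(330/2) = 0.26 × 12.845 = 3.340.
z_β = 3.340 − 1.960 = 1.380.
Power = Φ(1.380) = 0.916.

power ≈ 0.92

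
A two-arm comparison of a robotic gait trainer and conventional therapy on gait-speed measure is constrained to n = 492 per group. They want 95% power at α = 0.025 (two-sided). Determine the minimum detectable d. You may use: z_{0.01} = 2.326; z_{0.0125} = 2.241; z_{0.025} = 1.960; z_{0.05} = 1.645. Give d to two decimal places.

d_min ≈ 0.25

For two independent groups of n = 492 each: d_min = (z_{α/2} + z_β)·√(2/n).
z-sum = 2.241 + 1.645 = 3.886.
d_min = 3.886 × √(2/492) = 3.886 × 0.0638 = 0.248.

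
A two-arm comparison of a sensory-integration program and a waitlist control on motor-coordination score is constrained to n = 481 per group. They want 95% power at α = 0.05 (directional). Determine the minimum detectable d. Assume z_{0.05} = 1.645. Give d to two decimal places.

d_min ≈ 0.21

For two independent groups of n = 481 each: d_min = (z_{α} + z_β)·√(2/n).
z-sum = 1.645 + 1.645 = 3.290.
d_min = 3.290 × √(2/481) = 3.290 × 0.0645 = 0.212.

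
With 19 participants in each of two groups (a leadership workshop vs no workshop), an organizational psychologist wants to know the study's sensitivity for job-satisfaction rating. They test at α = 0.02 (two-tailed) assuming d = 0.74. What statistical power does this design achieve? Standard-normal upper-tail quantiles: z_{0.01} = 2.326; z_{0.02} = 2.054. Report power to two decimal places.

power ≈ 0.48

For two equal groups, power = Φ(d·√(n/2) − z_{α/2}).
d·√(n/2) = 0.74 × √(19/2) = 0.74 × 3.082 = 2.281.
z_β = 2.281 − 2.326 = -0.045.
Power = Φ(-0.045) = 0.482.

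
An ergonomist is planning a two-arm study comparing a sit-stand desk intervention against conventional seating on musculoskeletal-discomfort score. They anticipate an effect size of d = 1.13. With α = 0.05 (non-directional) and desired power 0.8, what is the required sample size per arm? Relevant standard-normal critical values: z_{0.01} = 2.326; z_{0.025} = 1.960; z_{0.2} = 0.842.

For two independent groups with equal n: n = 2·((z_{α/2} + z_β) / d)².
z_{α/2} + z_β = 1.960 + 0.842 = 2.802.
n = 2 × (2.802 / 1.13)² = 2 × 2.480² = 2 × 6.15 = 12.3.
Round up to the next whole participant.

n = 13 per group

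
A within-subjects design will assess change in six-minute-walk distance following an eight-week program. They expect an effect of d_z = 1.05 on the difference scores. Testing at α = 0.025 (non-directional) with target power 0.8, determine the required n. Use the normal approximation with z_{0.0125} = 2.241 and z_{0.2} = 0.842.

For a paired (one-sample on differences) test: n = ((z_{α/2} + z_β) / d)².
z_{α/2} + z_β = 2.241 + 0.842 = 3.083.
n = (3.083 / 1.05)² = 2.936² = 8.62.
Round up.

n = 9 pairs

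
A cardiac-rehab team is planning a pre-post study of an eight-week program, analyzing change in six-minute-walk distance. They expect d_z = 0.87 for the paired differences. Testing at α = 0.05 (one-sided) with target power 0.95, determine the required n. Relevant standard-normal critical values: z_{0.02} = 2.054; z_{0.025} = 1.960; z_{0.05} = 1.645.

n = 15 pairs

For a paired (one-sample on differences) test: n = ((z_{α} + z_β) / d)².
z_{α} + z_β = 1.645 + 1.645 = 3.290.
n = (3.290 / 0.87)² = 3.782² = 14.30.
Round up.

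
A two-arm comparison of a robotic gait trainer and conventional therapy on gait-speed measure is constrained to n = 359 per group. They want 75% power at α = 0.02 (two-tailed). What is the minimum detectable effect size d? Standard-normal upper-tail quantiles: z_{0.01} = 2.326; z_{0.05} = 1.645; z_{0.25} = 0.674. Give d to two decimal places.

d_min ≈ 0.22

For two independent groups of n = 359 each: d_min = (z_{α/2} + z_β)·√(2/n).
z-sum = 2.326 + 0.674 = 3.000.
d_min = 3.000 × √(2/359) = 3.000 × 0.0746 = 0.224.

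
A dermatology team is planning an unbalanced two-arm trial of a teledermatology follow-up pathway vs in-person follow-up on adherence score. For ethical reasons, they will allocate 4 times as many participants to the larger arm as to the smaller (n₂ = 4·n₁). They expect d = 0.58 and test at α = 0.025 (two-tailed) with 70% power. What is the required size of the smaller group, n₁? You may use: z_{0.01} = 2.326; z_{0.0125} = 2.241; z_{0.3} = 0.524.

n₁ = 29

With allocation ratio k = n₂/n₁ = 4, Var(x̄₁−x̄₂) = σ²(1/n₁ + 1/(k·n₁)) = σ²·(k+1)/(k·n₁).
So n₁ = (1 + 1/k)·((z_{α/2} + z_β)/d)² = 1.250 × (2.765/0.58)².
n₁ = 1.250 × 22.73 = 28.4.
Round up: n₁ = 29, giving n₂ = 4 × 29 = 116.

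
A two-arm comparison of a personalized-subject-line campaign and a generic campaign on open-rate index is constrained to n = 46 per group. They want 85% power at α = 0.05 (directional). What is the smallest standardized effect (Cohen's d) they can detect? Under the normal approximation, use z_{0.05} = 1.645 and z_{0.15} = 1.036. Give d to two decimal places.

d_min ≈ 0.56

For two independent groups of n = 46 each: d_min = (z_{α} + z_β)·√(2/n).
z-sum = 1.645 + 1.036 = 2.681.
d_min = 2.681 × √(2/46) = 2.681 × 0.2085 = 0.559.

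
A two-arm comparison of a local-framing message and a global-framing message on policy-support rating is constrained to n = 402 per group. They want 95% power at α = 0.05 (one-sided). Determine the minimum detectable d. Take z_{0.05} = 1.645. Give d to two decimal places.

d_min ≈ 0.23

For two independent groups of n = 402 each: d_min = (z_{α} + z_β)·√(2/n).
z-sum = 1.645 + 1.645 = 3.290.
d_min = 3.290 × √(2/402) = 3.290 × 0.0705 = 0.232.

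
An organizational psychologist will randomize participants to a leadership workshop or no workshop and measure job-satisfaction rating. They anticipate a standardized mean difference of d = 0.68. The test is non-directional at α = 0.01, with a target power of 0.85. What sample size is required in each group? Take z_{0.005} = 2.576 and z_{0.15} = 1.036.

For two independent groups with equal n: n = 2·((z_{α/2} + z_β) / d)².
z_{α/2} + z_β = 2.576 + 1.036 = 3.612.
n = 2 × (3.612 / 0.68)² = 2 × 5.312² = 2 × 28.21 = 56.4.
Round up to the next whole participant.

n = 57 per group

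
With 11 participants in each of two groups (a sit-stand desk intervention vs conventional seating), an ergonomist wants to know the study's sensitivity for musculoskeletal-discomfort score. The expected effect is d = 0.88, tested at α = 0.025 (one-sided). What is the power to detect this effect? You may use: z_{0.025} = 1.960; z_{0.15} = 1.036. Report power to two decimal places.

power ≈ 0.54

For two equal groups, power = Φ(d·√(n/2) − z_{α}).
d·√(n/2) = 0.88 × √(11/2) = 0.88 × 2.345 = 2.064.
z_β = 2.064 − 1.960 = 0.104.
Power = Φ(0.104) = 0.541.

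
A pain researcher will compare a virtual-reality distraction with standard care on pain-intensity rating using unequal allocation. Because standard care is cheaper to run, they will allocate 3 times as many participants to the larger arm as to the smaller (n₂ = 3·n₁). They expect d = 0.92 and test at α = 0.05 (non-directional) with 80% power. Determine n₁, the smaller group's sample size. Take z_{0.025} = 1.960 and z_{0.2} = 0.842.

n₁ = 13

With allocation ratio k = n₂/n₁ = 3, Var(x̄₁−x̄₂) = σ²(1/n₁ + 1/(k·n₁)) = σ²·(k+1)/(k·n₁).
So n₁ = (1 + 1/k)·((z_{α/2} + z_β)/d)² = 1.333 × (2.802/0.92)².
n₁ = 1.333 × 9.28 = 12.4.
Round up: n₁ = 13, giving n₂ = 3 × 13 = 39.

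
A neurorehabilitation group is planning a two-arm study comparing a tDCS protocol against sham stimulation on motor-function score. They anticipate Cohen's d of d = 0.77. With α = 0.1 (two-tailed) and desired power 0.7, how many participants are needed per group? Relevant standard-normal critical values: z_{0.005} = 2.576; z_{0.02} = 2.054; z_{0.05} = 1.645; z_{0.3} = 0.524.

n = 16 per group

For two independent groups with equal n: n = 2·((z_{α/2} + z_β) / d)².
z_{α/2} + z_β = 1.645 + 0.524 = 2.169.
n = 2 × (2.169 / 0.77)² = 2 × 2.817² = 2 × 7.93 = 15.9.
Round up to the next whole participant.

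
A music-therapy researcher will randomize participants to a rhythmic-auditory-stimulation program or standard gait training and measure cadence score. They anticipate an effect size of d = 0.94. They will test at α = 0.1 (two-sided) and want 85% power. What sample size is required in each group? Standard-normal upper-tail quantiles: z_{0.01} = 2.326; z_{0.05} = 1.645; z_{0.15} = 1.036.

For two independent groups with equal n: n = 2·((z_{α/2} + z_β) / d)².
z_{α/2} + z_β = 1.645 + 1.036 = 2.681.
n = 2 × (2.681 / 0.94)² = 2 × 2.852² = 2 × 8.13 = 16.3.
Round up to the next whole participant.

n = 17 per group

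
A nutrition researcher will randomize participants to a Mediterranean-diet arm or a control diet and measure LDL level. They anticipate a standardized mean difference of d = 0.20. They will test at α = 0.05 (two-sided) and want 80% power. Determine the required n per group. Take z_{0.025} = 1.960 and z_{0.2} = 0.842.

n = 393 per group

For two independent groups with equal n: n = 2·((z_{α/2} + z_β) / d)².
z_{α/2} + z_β = 1.960 + 0.842 = 2.802.
n = 2 × (2.802 / 0.20)² = 2 × 14.010² = 2 × 196.28 = 392.6.
Round up to the next whole participant.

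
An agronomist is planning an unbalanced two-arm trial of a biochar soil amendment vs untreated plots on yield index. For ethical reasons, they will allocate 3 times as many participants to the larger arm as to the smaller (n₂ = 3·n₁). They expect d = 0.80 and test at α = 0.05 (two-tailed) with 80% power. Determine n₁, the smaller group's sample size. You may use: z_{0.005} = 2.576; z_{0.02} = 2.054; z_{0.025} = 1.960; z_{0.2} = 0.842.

With allocation ratio k = n₂/n₁ = 3, Var(x̄₁−x̄₂) = σ²(1/n₁ + 1/(k·n₁)) = σ²·(k+1)/(k·n₁).
So n₁ = (1 + 1/k)·((z_{α/2} + z_β)/d)² = 1.333 × (2.802/0.80)².
n₁ = 1.333 × 12.27 = 16.4.
Round up: n₁ = 17, giving n₂ = 3 × 17 = 51.

n₁ = 17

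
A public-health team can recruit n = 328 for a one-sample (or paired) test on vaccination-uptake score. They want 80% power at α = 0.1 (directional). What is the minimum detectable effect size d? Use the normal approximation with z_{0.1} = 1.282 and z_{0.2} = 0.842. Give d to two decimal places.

For a single sample (or paired design) of n = 328: d_min = (z_{α} + z_β)/√n.
z-sum = 1.282 + 0.842 = 2.124.
d_min = 2.124 / √328 = 2.124 / 18.111 = 0.117.

d_min ≈ 0.12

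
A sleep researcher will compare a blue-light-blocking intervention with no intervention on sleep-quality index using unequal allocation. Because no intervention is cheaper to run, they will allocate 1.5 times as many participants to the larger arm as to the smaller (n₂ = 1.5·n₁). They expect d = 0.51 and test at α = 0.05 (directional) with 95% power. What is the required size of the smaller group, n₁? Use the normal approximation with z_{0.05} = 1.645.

With allocation ratio k = n₂/n₁ = 1.5, Var(x̄₁−x̄₂) = σ²(1/n₁ + 1/(k·n₁)) = σ²·(k+1)/(k·n₁).
So n₁ = (1 + 1/k)·((z_{α} + z_β)/d)² = 1.667 × (3.290/0.51)².
n₁ = 1.667 × 41.62 = 69.4.
Round up: n₁ = 70, giving n₂ = 1.5 × 70 = 105.

n₁ = 70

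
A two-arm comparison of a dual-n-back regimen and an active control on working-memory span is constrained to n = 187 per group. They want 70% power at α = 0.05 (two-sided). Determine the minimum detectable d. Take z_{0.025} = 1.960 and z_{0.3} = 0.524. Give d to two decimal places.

d_min ≈ 0.26

For two independent groups of n = 187 each: d_min = (z_{α/2} + z_β)·√(2/n).
z-sum = 1.960 + 0.524 = 2.484.
d_min = 2.484 × √(2/187) = 2.484 × 0.1034 = 0.257.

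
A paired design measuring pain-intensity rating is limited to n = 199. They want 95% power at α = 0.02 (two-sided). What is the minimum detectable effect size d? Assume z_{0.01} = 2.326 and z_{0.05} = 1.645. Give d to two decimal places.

d_min ≈ 0.28

For a single sample (or paired design) of n = 199: d_min = (z_{α/2} + z_β)/√n.
z-sum = 2.326 + 1.645 = 3.971.
d_min = 3.971 / √199 = 3.971 / 14.107 = 0.281.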